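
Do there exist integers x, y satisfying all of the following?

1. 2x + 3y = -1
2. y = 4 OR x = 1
Yes

Take x = 1, y = -1. Substituting into each constraint:
  (1) 2(1) + 3(-1) = -1 ✓
  (2) x = 1, target 1 ✓ (second branch holds)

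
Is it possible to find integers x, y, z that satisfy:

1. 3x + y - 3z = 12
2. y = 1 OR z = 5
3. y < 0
Yes

Take x = 10, y = -3, z = 5. Substituting into each constraint:
  (1) 3(10) + (-3) - 3(5) = 12 ✓
  (2) z = 5, target 5 ✓ (second branch holds)
  (3) -3 < 0 ✓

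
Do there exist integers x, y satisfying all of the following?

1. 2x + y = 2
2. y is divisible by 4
Yes

Take x = 1, y = 0. Substituting into each constraint:
  (1) 2(1) + 0 = 2 ✓
  (2) 0 = 4 × 0, remainder 0 ✓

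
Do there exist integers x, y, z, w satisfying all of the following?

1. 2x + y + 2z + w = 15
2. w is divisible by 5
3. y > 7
Yes

Take x = 0, y = 15, z = 0, w = 0. Substituting into each constraint:
  (1) 2(0) + 15 + 2(0) + 0 = 15 ✓
  (2) 0 = 5 × 0, remainder 0 ✓
  (3) 15 > 7 ✓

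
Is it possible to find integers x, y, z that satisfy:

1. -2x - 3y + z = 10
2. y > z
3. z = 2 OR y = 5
Yes

Take x = -12, y = 5, z = 1. Substituting into each constraint:
  (1) -2(-12) - 3(5) + 1 = 10 ✓
  (2) 5 > 1 ✓
  (3) y = 5, target 5 ✓ (second branch holds)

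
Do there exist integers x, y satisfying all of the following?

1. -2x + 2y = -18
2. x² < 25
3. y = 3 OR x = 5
No

The full constraint system is jointly infeasible over the integers. Each constraint and what it forces:

  - -2x + 2y = -18: is a linear equation tying the variables together
  - x² < 25: restricts x to |x| ≤ 4
  - y = 3 OR x = 5: forces a choice: either y = 3 or x = 5

Split on the disjunction (y = 3 OR x = 5):
  • If y = 3: the equation forces x = 12, but x² < 25 requires |x| ≤ 4.
  • If x = 5: this contradicts x² < 25, which requires |x| ≤ 4.
Both branches are infeasible, so the system has no integer solution.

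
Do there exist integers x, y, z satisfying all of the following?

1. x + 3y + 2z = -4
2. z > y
Yes

Take x = -1, y = -1, z = 0. Substituting into each constraint:
  (1) (-1) + 3(-1) + 2(0) = -4 ✓
  (2) 0 > -1 ✓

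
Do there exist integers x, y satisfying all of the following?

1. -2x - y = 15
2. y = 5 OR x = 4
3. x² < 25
Yes

Take x = 4, y = -23. Substituting into each constraint:
  (1) -2(4) + 23 = 15 ✓
  (2) x = 4, target 4 ✓ (second branch holds)
  (3) x² = (4)² = 16, and 16 < 25 ✓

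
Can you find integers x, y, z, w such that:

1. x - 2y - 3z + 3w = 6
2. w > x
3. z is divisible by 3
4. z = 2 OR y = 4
Yes

Take x = 2, y = 4, z = 0, w = 4. Substituting into each constraint:
  (1) 2 - 2(4) - 3(0) + 3(4) = 6 ✓
  (2) 4 > 2 ✓
  (3) 0 = 3 × 0, remainder 0 ✓
  (4) y = 4, target 4 ✓ (second branch holds)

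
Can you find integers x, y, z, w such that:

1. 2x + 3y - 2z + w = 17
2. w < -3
Yes

Take x = 9, y = 1, z = 0, w = -4. Substituting into each constraint:
  (1) 2(9) + 3(1) - 2(0) + (-4) = 17 ✓
  (2) -4 < -3 ✓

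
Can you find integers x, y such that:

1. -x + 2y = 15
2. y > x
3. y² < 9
Yes

Take x = -15, y = 0. Substituting into each constraint:
  (1) 15 + 2(0) = 15 ✓
  (2) 0 > -15 ✓
  (3) y² = (0)² = 0, and 0 < 9 ✓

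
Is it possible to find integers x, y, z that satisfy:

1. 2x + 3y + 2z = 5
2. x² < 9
Yes

Take x = 1, y = 1, z = 0. Substituting into each constraint:
  (1) 2(1) + 3(1) + 2(0) = 5 ✓
  (2) x² = (1)² = 1, and 1 < 9 ✓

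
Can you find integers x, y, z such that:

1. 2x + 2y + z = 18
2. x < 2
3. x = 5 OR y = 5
Yes

Take x = 0, y = 5, z = 8. Substituting into each constraint:
  (1) 2(0) + 2(5) + 8 = 18 ✓
  (2) 0 < 2 ✓
  (3) y = 5, target 5 ✓ (second branch holds)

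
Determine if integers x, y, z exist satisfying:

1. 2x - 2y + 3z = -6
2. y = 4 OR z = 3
Yes

Take x = -5, y = 4, z = 4. Substituting into each constraint:
  (1) 2(-5) - 2(4) + 3(4) = -6 ✓
  (2) y = 4, target 4 ✓ (first branch holds)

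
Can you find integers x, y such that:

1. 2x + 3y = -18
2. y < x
Yes

Take x = -3, y = -4. Substituting into each constraint:
  (1) 2(-3) + 3(-4) = -18 ✓
  (2) -4 < -3 ✓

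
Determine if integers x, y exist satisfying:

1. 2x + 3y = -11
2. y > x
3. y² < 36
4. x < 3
Yes

Take x = -4, y = -1. Substituting into each constraint:
  (1) 2(-4) + 3(-1) = -11 ✓
  (2) -1 > -4 ✓
  (3) y² = (-1)² = 1, and 1 < 36 ✓
  (4) -4 < 3 ✓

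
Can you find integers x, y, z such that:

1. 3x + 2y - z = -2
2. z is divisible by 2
Yes

Take x = 0, y = -1, z = 0. Substituting into each constraint:
  (1) 3(0) + 2(-1) + 0 = -2 ✓
  (2) 0 = 2 × 0, remainder 0 ✓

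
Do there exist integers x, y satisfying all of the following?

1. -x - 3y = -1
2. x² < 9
Yes

Take x = 1, y = 0. Substituting into each constraint:
  (1) (-1) - 3(0) = -1 ✓
  (2) x² = (1)² = 1, and 1 < 9 ✓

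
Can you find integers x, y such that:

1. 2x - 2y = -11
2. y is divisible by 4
No

Even the single constraint (2x - 2y = -11) is infeasible over the integers.

  - 2x - 2y = -11: every term on the left is divisible by 2, so the LHS ≡ 0 (mod 2), but the RHS -11 is not — no integer solution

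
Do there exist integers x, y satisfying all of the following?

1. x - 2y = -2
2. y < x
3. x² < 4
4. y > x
No

A contradictory subset is {y < x, y > x}. No integer assignment can satisfy these jointly:

  - y < x: bounds one variable relative to another variable
  - y > x: bounds one variable relative to another variable

Direct contradiction: x > y and y > x cannot both hold.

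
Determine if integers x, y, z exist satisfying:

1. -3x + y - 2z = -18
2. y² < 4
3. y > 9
No

A contradictory subset is {y² < 4, y > 9}. No integer assignment can satisfy these jointly:

  - y² < 4: restricts y to |y| ≤ 1
  - y > 9: bounds one variable relative to a constant

Direct contradiction: the bounds on y require y ≥ 10 and y ≤ 1 simultaneously, which is empty.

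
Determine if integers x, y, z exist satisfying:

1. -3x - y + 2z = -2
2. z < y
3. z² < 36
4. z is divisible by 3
Yes

Take x = 0, y = 2, z = 0. Substituting into each constraint:
  (1) -3(0) + (-2) + 2(0) = -2 ✓
  (2) 0 < 2 ✓
  (3) z² = (0)² = 0, and 0 < 36 ✓
  (4) 0 = 3 × 0, remainder 0 ✓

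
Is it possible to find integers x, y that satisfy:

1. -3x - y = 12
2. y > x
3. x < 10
Yes

Take x = -4, y = 0. Substituting into each constraint:
  (1) -3(-4) + 0 = 12 ✓
  (2) 0 > -4 ✓
  (3) -4 < 10 ✓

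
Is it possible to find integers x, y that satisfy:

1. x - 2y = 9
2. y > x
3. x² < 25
No

The full constraint system is jointly infeasible over the integers. Each constraint and what it forces:

  - x - 2y = 9: is a linear equation tying the variables together
  - y > x: bounds one variable relative to another variable
  - x² < 25: restricts x to |x| ≤ 4

The bounds confine x to {-4, -3, -2, -1, 0, 1, 2, 3, 4}. For each value, substitute into the equation:
  • x = -4: the equation gives -2y = 13, so y would not be an integer.
  • x = -3: the equation forces y = -6, but y > x fails since -6 ≤ -3.
  • x = -2: the equation gives -2y = 11, so y would not be an integer.
  • x = -1: the equation forces y = -5, but y > x fails since -5 ≤ -1.
  • x = 0: the equation gives -2y = 9, so y would not be an integer.
  • x = 1: the equation forces y = -4, but y > x fails since -4 ≤ 1.
  • x = 2: the equation gives -2y = 7, so y would not be an integer.
  • x = 3: the equation forces y = -3, but y > x fails since -3 ≤ 3.
  • x = 4: the equation gives -2y = 5, so y would not be an integer.
Every case fails, so no integer solution exists.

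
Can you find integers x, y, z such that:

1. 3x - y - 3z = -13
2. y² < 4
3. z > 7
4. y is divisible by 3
No

A contradictory subset is {3x - y - 3z = -13, y is divisible by 3}. No integer assignment can satisfy these jointly:

  - 3x - y - 3z = -13: is a linear equation tying the variables together
  - y is divisible by 3: restricts y to multiples of 3

Modular obstruction: writing y = 3y', every remaining term of the linear equation is divisible by 3, so the left side is ≡ 0 (mod 3); but the right side -13 ≡ 2 (mod 3). No integers can satisfy it.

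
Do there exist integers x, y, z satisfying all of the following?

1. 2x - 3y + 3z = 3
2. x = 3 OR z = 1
Yes

Take x = 3, y = 1, z = 0. Substituting into each constraint:
  (1) 2(3) - 3(1) + 3(0) = 3 ✓
  (2) x = 3, target 3 ✓ (first branch holds)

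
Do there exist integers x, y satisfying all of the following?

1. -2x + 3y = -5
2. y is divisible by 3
Yes

Take x = 7, y = 3. Substituting into each constraint:
  (1) -2(7) + 3(3) = -5 ✓
  (2) 3 = 3 × 1, remainder 0 ✓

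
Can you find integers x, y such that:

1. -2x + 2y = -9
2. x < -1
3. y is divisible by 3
No

Even the single constraint (-2x + 2y = -9) is infeasible over the integers.

  - -2x + 2y = -9: every term on the left is divisible by 2, so the LHS ≡ 0 (mod 2), but the RHS -9 is not — no integer solution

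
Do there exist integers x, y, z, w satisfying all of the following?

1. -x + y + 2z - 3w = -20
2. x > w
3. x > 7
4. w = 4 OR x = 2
Yes

Take x = 8, y = 0, z = 0, w = 4. Substituting into each constraint:
  (1) (-8) + 0 + 2(0) - 3(4) = -20 ✓
  (2) 8 > 4 ✓
  (3) 8 > 7 ✓
  (4) w = 4, target 4 ✓ (first branch holds)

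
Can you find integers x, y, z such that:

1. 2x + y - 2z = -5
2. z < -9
Yes

Take x = -13, y = 1, z = -10. Substituting into each constraint:
  (1) 2(-13) + 1 - 2(-10) = -5 ✓
  (2) -10 < -9 ✓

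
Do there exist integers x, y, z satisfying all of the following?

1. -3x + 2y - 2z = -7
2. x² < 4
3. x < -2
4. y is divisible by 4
No

A contradictory subset is {x² < 4, x < -2}. No integer assignment can satisfy these jointly:

  - x² < 4: restricts x to |x| ≤ 1
  - x < -2: bounds one variable relative to a constant

Direct contradiction: the bounds on x require x ≥ -1 and x ≤ -3 simultaneously, which is empty.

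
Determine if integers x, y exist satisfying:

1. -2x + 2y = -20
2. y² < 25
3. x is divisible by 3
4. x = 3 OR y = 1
No

The full constraint system is jointly infeasible over the integers. Each constraint and what it forces:

  - -2x + 2y = -20: is a linear equation tying the variables together
  - y² < 25: restricts y to |y| ≤ 4
  - x is divisible by 3: restricts x to multiples of 3
  - x = 3 OR y = 1: forces a choice: either x = 3 or y = 1

Split on the disjunction (x = 3 OR y = 1):
  • If x = 3: the equation forces y = -7, but y² < 25 requires |y| ≤ 4.
  • If y = 1: with y = 1, writing x = 3x', every remaining term of the linear equation is divisible by 6, so the left side is ≡ 0 (mod 6); but the right side -22 ≡ 2 (mod 6). No integers can satisfy it.
Both branches are infeasible, so the system has no integer solution.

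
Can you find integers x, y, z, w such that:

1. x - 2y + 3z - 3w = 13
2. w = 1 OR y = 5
Yes

Take x = 1, y = 0, z = 5, w = 1. Substituting into each constraint:
  (1) 1 - 2(0) + 3(5) - 3(1) = 13 ✓
  (2) w = 1, target 1 ✓ (first branch holds)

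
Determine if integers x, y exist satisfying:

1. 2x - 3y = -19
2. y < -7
Yes

Take x = -23, y = -9. Substituting into each constraint:
  (1) 2(-23) - 3(-9) = -19 ✓
  (2) -9 < -7 ✓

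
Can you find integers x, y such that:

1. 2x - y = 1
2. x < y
Yes

Take x = 2, y = 3. Substituting into each constraint:
  (1) 2(2) + (-3) = 1 ✓
  (2) 2 < 3 ✓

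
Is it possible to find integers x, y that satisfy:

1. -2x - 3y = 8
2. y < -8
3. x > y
Yes

Take x = 11, y = -10. Substituting into each constraint:
  (1) -2(11) - 3(-10) = 8 ✓
  (2) -10 < -8 ✓
  (3) 11 > -10 ✓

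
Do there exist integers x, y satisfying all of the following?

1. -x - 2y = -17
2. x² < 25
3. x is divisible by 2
No

A contradictory subset is {-x - 2y = -17, x is divisible by 2}. No integer assignment can satisfy these jointly:

  - -x - 2y = -17: is a linear equation tying the variables together
  - x is divisible by 2: restricts x to multiples of 2

Modular obstruction: writing x = 2x', every remaining term of the linear equation is divisible by 2, so the left side is ≡ 0 (mod 2); but the right side -17 ≡ 1 (mod 2). No integers can satisfy it.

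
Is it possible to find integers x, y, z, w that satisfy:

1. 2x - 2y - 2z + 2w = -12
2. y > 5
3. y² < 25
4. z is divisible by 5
No

A contradictory subset is {y > 5, y² < 25}. No integer assignment can satisfy these jointly:

  - y > 5: bounds one variable relative to a constant
  - y² < 25: restricts y to |y| ≤ 4

Direct contradiction: the bounds on y require y ≥ 6 and y ≤ 4 simultaneously, which is empty.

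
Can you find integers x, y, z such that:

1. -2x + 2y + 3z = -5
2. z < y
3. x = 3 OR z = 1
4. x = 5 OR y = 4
Yes

Take x = 8, y = 4, z = 1. Substituting into each constraint:
  (1) -2(8) + 2(4) + 3(1) = -5 ✓
  (2) 1 < 4 ✓
  (3) z = 1, target 1 ✓ (second branch holds)
  (4) y = 4, target 4 ✓ (second branch holds)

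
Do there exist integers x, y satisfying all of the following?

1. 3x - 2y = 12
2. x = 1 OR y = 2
No

The full constraint system is jointly infeasible over the integers. Each constraint and what it forces:

  - 3x - 2y = 12: is a linear equation tying the variables together
  - x = 1 OR y = 2: forces a choice: either x = 1 or y = 2

Split on the disjunction (x = 1 OR y = 2):
  • If x = 1: with x = 1, every remaining term of the linear equation is divisible by 2, so the left side is ≡ 0 (mod 2); but the right side 9 ≡ 1 (mod 2). No integers can satisfy it.
  • If y = 2: with y = 2, every remaining term of the linear equation is divisible by 3, so the left side is ≡ 0 (mod 3); but the right side 16 ≡ 1 (mod 3). No integers can satisfy it.
Both branches are infeasible, so the system has no integer solution.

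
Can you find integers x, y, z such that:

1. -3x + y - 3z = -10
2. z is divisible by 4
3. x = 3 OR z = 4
Yes

Take x = 0, y = 2, z = 4. Substituting into each constraint:
  (1) -3(0) + 2 - 3(4) = -10 ✓
  (2) 4 = 4 × 1, remainder 0 ✓
  (3) z = 4, target 4 ✓ (second branch holds)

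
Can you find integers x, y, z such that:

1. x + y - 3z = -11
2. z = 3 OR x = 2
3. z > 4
Yes

Take x = 2, y = 2, z = 5. Substituting into each constraint:
  (1) 2 + 2 - 3(5) = -11 ✓
  (2) x = 2, target 2 ✓ (second branch holds)
  (3) 5 > 4 ✓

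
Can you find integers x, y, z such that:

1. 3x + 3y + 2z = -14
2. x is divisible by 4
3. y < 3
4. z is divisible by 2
Yes

Take x = 0, y = -6, z = 2. Substituting into each constraint:
  (1) 3(0) + 3(-6) + 2(2) = -14 ✓
  (2) 0 = 4 × 0, remainder 0 ✓
  (3) -6 < 3 ✓
  (4) 2 = 2 × 1, remainder 0 ✓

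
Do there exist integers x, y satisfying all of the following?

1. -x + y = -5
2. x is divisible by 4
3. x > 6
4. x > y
Yes

Take x = 8, y = 3. Substituting into each constraint:
  (1) (-8) + 3 = -5 ✓
  (2) 8 = 4 × 2, remainder 0 ✓
  (3) 8 > 6 ✓
  (4) 8 > 3 ✓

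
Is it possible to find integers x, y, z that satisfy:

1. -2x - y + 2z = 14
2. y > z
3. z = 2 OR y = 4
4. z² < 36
Yes

Take x = -8, y = 4, z = 1. Substituting into each constraint:
  (1) -2(-8) + (-4) + 2(1) = 14 ✓
  (2) 4 > 1 ✓
  (3) y = 4, target 4 ✓ (second branch holds)
  (4) z² = (1)² = 1, and 1 < 36 ✓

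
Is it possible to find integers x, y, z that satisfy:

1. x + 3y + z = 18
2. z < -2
Yes

Take x = 21, y = 0, z = -3. Substituting into each constraint:
  (1) 21 + 3(0) + (-3) = 18 ✓
  (2) -3 < -2 ✓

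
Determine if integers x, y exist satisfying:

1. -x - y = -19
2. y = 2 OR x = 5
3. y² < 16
Yes

Take x = 17, y = 2. Substituting into each constraint:
  (1) (-17) + (-2) = -19 ✓
  (2) y = 2, target 2 ✓ (first branch holds)
  (3) y² = (2)² = 4, and 4 < 16 ✓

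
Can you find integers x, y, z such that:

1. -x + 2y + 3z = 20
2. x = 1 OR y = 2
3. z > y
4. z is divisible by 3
Yes

Take x = -7, y = 2, z = 3. Substituting into each constraint:
  (1) 7 + 2(2) + 3(3) = 20 ✓
  (2) y = 2, target 2 ✓ (second branch holds)
  (3) 3 > 2 ✓
  (4) 3 = 3 × 1, remainder 0 ✓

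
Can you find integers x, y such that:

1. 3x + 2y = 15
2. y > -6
Yes

Take x = 5, y = 0. Substituting into each constraint:
  (1) 3(5) + 2(0) = 15 ✓
  (2) 0 > -6 ✓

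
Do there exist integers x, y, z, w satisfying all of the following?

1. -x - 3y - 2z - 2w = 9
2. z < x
Yes

Take x = 0, y = 1, z = -1, w = -5. Substituting into each constraint:
  (1) 0 - 3(1) - 2(-1) - 2(-5) = 9 ✓
  (2) -1 < 0 ✓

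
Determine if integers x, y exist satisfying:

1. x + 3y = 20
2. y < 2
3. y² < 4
Yes

Take x = 17, y = 1. Substituting into each constraint:
  (1) 17 + 3(1) = 20 ✓
  (2) 1 < 2 ✓
  (3) y² = (1)² = 1, and 1 < 4 ✓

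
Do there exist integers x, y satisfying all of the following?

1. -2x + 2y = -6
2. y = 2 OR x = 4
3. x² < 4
No

The full constraint system is jointly infeasible over the integers. Each constraint and what it forces:

  - -2x + 2y = -6: is a linear equation tying the variables together
  - y = 2 OR x = 4: forces a choice: either y = 2 or x = 4
  - x² < 4: restricts x to |x| ≤ 1

Split on the disjunction (y = 2 OR x = 4):
  • If y = 2: the equation forces x = 5, but x² < 4 requires |x| ≤ 1.
  • If x = 4: this contradicts x² < 4, which requires |x| ≤ 1.
Both branches are infeasible, so the system has no integer solution.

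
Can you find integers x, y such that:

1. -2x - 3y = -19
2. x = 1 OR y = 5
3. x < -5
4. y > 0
No

A contradictory subset is {-2x - 3y = -19, x = 1 OR y = 5, x < -5}. No integer assignment can satisfy these jointly:

  - -2x - 3y = -19: is a linear equation tying the variables together
  - x = 1 OR y = 5: forces a choice: either x = 1 or y = 5
  - x < -5: bounds one variable relative to a constant

Split on the disjunction (x = 1 OR y = 5):
  • If x = 1: this contradicts the bound x ≤ -6.
  • If y = 5: the equation forces x = 2, which contradicts the bound x ≤ -6.
Both branches are infeasible, so the system has no integer solution.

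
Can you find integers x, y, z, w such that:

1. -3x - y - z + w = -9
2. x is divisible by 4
Yes

Take x = 0, y = 9, z = 0, w = 0. Substituting into each constraint:
  (1) -3(0) + (-9) + 0 + 0 = -9 ✓
  (2) 0 = 4 × 0, remainder 0 ✓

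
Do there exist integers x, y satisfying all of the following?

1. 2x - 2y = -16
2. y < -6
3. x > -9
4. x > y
No

A contradictory subset is {2x - 2y = -16, x > y}. No integer assignment can satisfy these jointly:

  - 2x - 2y = -16: is a linear equation tying the variables together
  - x > y: bounds one variable relative to another variable

From the equation, x − y = -8, i.e. x − y = -8; but x > y requires x − y ≥ 1. Contradiction.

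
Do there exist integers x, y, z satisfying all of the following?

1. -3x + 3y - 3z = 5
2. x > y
No

Even the single constraint (-3x + 3y - 3z = 5) is infeasible over the integers.

  - -3x + 3y - 3z = 5: every term on the left is divisible by 3, so the LHS ≡ 0 (mod 3), but the RHS 5 is not — no integer solution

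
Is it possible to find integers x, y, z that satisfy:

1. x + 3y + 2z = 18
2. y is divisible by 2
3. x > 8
Yes

Take x = 10, y = 0, z = 4. Substituting into each constraint:
  (1) 10 + 3(0) + 2(4) = 18 ✓
  (2) 0 = 2 × 0, remainder 0 ✓
  (3) 10 > 8 ✓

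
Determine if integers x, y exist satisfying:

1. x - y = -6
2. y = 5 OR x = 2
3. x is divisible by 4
No

The full constraint system is jointly infeasible over the integers. Each constraint and what it forces:

  - x - y = -6: is a linear equation tying the variables together
  - y = 5 OR x = 2: forces a choice: either y = 5 or x = 2
  - x is divisible by 4: restricts x to multiples of 4

Split on the disjunction (y = 5 OR x = 2):
  • If y = 5: with y = 5, writing x = 4x', every remaining term of the linear equation is divisible by 4, so the left side is ≡ 0 (mod 4); but the right side -1 ≡ 3 (mod 4). No integers can satisfy it.
  • If x = 2: this contradicts the divisibility constraint — 2 is not a multiple of 4.
Both branches are infeasible, so the system has no integer solution.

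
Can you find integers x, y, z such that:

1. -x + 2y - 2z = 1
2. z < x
Yes

Take x = 1, y = 1, z = 0. Substituting into each constraint:
  (1) (-1) + 2(1) - 2(0) = 1 ✓
  (2) 0 < 1 ✓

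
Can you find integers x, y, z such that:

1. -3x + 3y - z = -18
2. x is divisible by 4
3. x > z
Yes

Take x = 0, y = -7, z = -3. Substituting into each constraint:
  (1) -3(0) + 3(-7) + 3 = -18 ✓
  (2) 0 = 4 × 0, remainder 0 ✓
  (3) 0 > -3 ✓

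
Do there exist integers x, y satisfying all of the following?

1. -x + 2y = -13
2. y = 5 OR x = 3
Yes

Take x = 3, y = -5. Substituting into each constraint:
  (1) (-3) + 2(-5) = -13 ✓
  (2) x = 3, target 3 ✓ (second branch holds)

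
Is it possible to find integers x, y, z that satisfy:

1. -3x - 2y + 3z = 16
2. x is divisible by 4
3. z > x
Yes

Take x = 0, y = -5, z = 2. Substituting into each constraint:
  (1) -3(0) - 2(-5) + 3(2) = 16 ✓
  (2) 0 = 4 × 0, remainder 0 ✓
  (3) 2 > 0 ✓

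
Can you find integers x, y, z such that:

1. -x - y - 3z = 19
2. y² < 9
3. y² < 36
Yes

Take x = 0, y = 2, z = -7. Substituting into each constraint:
  (1) 0 + (-2) - 3(-7) = 19 ✓
  (2) y² = (2)² = 4, and 4 < 9 ✓
  (3) y² = (2)² = 4, and 4 < 36 ✓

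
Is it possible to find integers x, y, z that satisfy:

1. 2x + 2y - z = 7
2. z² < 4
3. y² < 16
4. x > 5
Yes

Take x = 6, y = -2, z = 1. Substituting into each constraint:
  (1) 2(6) + 2(-2) + (-1) = 7 ✓
  (2) z² = (1)² = 1, and 1 < 4 ✓
  (3) y² = (-2)² = 4, and 4 < 16 ✓
  (4) 6 > 5 ✓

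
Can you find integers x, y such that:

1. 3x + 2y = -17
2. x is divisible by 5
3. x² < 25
No

The full constraint system is jointly infeasible over the integers. Each constraint and what it forces:

  - 3x + 2y = -17: is a linear equation tying the variables together
  - x is divisible by 5: restricts x to multiples of 5
  - x² < 25: restricts x to |x| ≤ 4

The bounds confine x to {0} with 5 | x. For each value, substitute into the equation:
  • x = 0: the equation gives 2y = -17, so y would not be an integer.
Every case fails, so no integer solution exists.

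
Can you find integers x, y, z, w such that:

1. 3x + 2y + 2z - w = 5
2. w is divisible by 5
Yes

Take x = 1, y = 0, z = 1, w = 0. Substituting into each constraint:
  (1) 3(1) + 2(0) + 2(1) + 0 = 5 ✓
  (2) 0 = 5 × 0, remainder 0 ✓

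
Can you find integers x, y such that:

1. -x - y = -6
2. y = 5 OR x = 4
Yes

Take x = 1, y = 5. Substituting into each constraint:
  (1) (-1) + (-5) = -6 ✓
  (2) y = 5, target 5 ✓ (first branch holds)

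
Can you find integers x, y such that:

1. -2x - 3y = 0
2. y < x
Yes

Take x = 3, y = -2. Substituting into each constraint:
  (1) -2(3) - 3(-2) = 0 ✓
  (2) -2 < 3 ✓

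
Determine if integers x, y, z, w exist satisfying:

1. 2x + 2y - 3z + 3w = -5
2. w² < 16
Yes

Take x = 0, y = -4, z = 0, w = 1. Substituting into each constraint:
  (1) 2(0) + 2(-4) - 3(0) + 3(1) = -5 ✓
  (2) w² = (1)² = 1, and 1 < 16 ✓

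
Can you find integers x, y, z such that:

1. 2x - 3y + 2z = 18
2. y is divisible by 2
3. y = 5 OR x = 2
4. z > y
Yes

Take x = 2, y = 6, z = 16. Substituting into each constraint:
  (1) 2(2) - 3(6) + 2(16) = 18 ✓
  (2) 6 = 2 × 3, remainder 0 ✓
  (3) x = 2, target 2 ✓ (second branch holds)
  (4) 16 > 6 ✓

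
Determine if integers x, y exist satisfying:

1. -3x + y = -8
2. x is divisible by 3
Yes

Take x = 0, y = -8. Substituting into each constraint:
  (1) -3(0) + (-8) = -8 ✓
  (2) 0 = 3 × 0, remainder 0 ✓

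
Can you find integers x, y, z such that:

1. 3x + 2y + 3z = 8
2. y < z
Yes

Take x = 0, y = 1, z = 2. Substituting into each constraint:
  (1) 3(0) + 2(1) + 3(2) = 8 ✓
  (2) 1 < 2 ✓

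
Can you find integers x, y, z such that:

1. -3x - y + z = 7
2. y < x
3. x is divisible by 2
Yes

Take x = 0, y = -1, z = 6. Substituting into each constraint:
  (1) -3(0) + 1 + 6 = 7 ✓
  (2) -1 < 0 ✓
  (3) 0 = 2 × 0, remainder 0 ✓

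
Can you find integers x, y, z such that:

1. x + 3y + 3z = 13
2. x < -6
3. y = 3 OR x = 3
Yes

Take x = -8, y = 3, z = 4. Substituting into each constraint:
  (1) (-8) + 3(3) + 3(4) = 13 ✓
  (2) -8 < -6 ✓
  (3) y = 3, target 3 ✓ (first branch holds)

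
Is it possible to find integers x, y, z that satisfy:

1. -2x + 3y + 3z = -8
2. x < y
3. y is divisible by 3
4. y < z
Yes

Take x = -11, y = -6, z = -4. Substituting into each constraint:
  (1) -2(-11) + 3(-6) + 3(-4) = -8 ✓
  (2) -11 < -6 ✓
  (3) -6 = 3 × -2, remainder 0 ✓
  (4) -6 < -4 ✓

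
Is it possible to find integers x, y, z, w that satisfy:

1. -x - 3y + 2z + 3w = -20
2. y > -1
Yes

Take x = 0, y = 0, z = 2, w = -8. Substituting into each constraint:
  (1) 0 - 3(0) + 2(2) + 3(-8) = -20 ✓
  (2) 0 > -1 ✓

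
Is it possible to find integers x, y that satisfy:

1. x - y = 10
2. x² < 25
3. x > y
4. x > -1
Yes

Take x = 0, y = -10. Substituting into each constraint:
  (1) 0 + 10 = 10 ✓
  (2) x² = (0)² = 0, and 0 < 25 ✓
  (3) 0 > -10 ✓
  (4) 0 > -1 ✓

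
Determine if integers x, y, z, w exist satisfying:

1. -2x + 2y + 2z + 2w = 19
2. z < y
No

Even the single constraint (-2x + 2y + 2z + 2w = 19) is infeasible over the integers.

  - -2x + 2y + 2z + 2w = 19: every term on the left is divisible by 2, so the LHS ≡ 0 (mod 2), but the RHS 19 is not — no integer solution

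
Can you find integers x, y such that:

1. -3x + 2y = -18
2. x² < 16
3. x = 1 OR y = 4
No

A contradictory subset is {-3x + 2y = -18, x = 1 OR y = 4}. No integer assignment can satisfy these jointly:

  - -3x + 2y = -18: is a linear equation tying the variables together
  - x = 1 OR y = 4: forces a choice: either x = 1 or y = 4

Split on the disjunction (x = 1 OR y = 4):
  • If x = 1: with x = 1, every remaining term of the linear equation is divisible by 2, so the left side is ≡ 0 (mod 2); but the right side -15 ≡ 1 (mod 2). No integers can satisfy it.
  • If y = 4: with y = 4, every remaining term of the linear equation is divisible by 3, so the left side is ≡ 0 (mod 3); but the right side -26 ≡ 1 (mod 3). No integers can satisfy it.
Both branches are infeasible, so the system has no integer solution.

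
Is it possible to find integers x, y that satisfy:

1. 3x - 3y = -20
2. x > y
No

Even the single constraint (3x - 3y = -20) is infeasible over the integers.

  - 3x - 3y = -20: every term on the left is divisible by 3, so the LHS ≡ 0 (mod 3), but the RHS -20 is not — no integer solution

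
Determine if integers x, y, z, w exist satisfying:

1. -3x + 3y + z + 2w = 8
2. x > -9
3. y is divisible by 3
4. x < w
Yes

Take x = -1, y = 0, z = 5, w = 0. Substituting into each constraint:
  (1) -3(-1) + 3(0) + 5 + 2(0) = 8 ✓
  (2) -1 > -9 ✓
  (3) 0 = 3 × 0, remainder 0 ✓
  (4) -1 < 0 ✓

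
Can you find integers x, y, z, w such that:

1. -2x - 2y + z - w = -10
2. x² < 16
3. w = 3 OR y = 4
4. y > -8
Yes

Take x = 0, y = 4, z = -2, w = 0. Substituting into each constraint:
  (1) -2(0) - 2(4) + (-2) + 0 = -10 ✓
  (2) x² = (0)² = 0, and 0 < 16 ✓
  (3) y = 4, target 4 ✓ (second branch holds)
  (4) 4 > -8 ✓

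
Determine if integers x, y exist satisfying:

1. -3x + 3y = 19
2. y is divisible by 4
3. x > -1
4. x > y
No

Even the single constraint (-3x + 3y = 19) is infeasible over the integers.

  - -3x + 3y = 19: every term on the left is divisible by 3, so the LHS ≡ 0 (mod 3), but the RHS 19 is not — no integer solution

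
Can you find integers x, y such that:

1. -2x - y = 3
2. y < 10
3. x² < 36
Yes

Take x = 0, y = -3. Substituting into each constraint:
  (1) -2(0) + 3 = 3 ✓
  (2) -3 < 10 ✓
  (3) x² = (0)² = 0, and 0 < 36 ✓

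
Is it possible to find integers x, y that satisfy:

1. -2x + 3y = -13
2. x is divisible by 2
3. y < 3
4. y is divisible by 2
No

A contradictory subset is {-2x + 3y = -13, y is divisible by 2}. No integer assignment can satisfy these jointly:

  - -2x + 3y = -13: is a linear equation tying the variables together
  - y is divisible by 2: restricts y to multiples of 2

Modular obstruction: writing y = 2y', every remaining term of the linear equation is divisible by 2, so the left side is ≡ 0 (mod 2); but the right side -13 ≡ 1 (mod 2). No integers can satisfy it.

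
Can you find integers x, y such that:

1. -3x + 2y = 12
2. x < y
Yes

Take x = -4, y = 0. Substituting into each constraint:
  (1) -3(-4) + 2(0) = 12 ✓
  (2) -4 < 0 ✓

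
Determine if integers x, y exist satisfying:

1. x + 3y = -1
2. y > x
Yes

Take x = -1, y = 0. Substituting into each constraint:
  (1) (-1) + 3(0) = -1 ✓
  (2) 0 > -1 ✓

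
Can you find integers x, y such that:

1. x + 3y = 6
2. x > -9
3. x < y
Yes

Take x = 0, y = 2. Substituting into each constraint:
  (1) 0 + 3(2) = 6 ✓
  (2) 0 > -9 ✓
  (3) 0 < 2 ✓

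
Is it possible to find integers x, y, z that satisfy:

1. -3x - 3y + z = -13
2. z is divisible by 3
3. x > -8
No

A contradictory subset is {-3x - 3y + z = -13, z is divisible by 3}. No integer assignment can satisfy these jointly:

  - -3x - 3y + z = -13: is a linear equation tying the variables together
  - z is divisible by 3: restricts z to multiples of 3

Modular obstruction: writing z = 3z', every remaining term of the linear equation is divisible by 3, so the left side is ≡ 0 (mod 3); but the right side -13 ≡ 2 (mod 3). No integers can satisfy it.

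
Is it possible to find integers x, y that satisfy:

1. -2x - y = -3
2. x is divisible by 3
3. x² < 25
Yes

Take x = 0, y = 3. Substituting into each constraint:
  (1) -2(0) + (-3) = -3 ✓
  (2) 0 = 3 × 0, remainder 0 ✓
  (3) x² = (0)² = 0, and 0 < 25 ✓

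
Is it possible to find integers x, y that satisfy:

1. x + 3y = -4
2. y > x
Yes

Take x = -4, y = 0. Substituting into each constraint:
  (1) (-4) + 3(0) = -4 ✓
  (2) 0 > -4 ✓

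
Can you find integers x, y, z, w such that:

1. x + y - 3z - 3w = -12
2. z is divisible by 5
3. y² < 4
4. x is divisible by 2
Yes

Take x = 2, y = 1, z = 0, w = 5. Substituting into each constraint:
  (1) 2 + 1 - 3(0) - 3(5) = -12 ✓
  (2) 0 = 5 × 0, remainder 0 ✓
  (3) y² = (1)² = 1, and 1 < 4 ✓
  (4) 2 = 2 × 1, remainder 0 ✓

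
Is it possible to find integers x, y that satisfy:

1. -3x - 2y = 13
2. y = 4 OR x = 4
Yes

Take x = -7, y = 4. Substituting into each constraint:
  (1) -3(-7) - 2(4) = 13 ✓
  (2) y = 4, target 4 ✓ (first branch holds)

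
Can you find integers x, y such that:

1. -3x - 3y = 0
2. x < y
Yes

Take x = -1, y = 1. Substituting into each constraint:
  (1) -3(-1) - 3(1) = 0 ✓
  (2) -1 < 1 ✓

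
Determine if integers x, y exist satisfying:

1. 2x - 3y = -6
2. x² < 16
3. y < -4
No

The full constraint system is jointly infeasible over the integers. Each constraint and what it forces:

  - 2x - 3y = -6: is a linear equation tying the variables together
  - x² < 16: restricts x to |x| ≤ 3
  - y < -4: bounds one variable relative to a constant

Range argument: with x ∈ [-3, 3], y ∈ [−∞, -5], the left side of the equation is at least 9, but the right side is -6 < 9. No integer solution exists.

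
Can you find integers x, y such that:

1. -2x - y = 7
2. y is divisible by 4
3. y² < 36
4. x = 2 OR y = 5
No

A contradictory subset is {-2x - y = 7, y is divisible by 4, x = 2 OR y = 5}. No integer assignment can satisfy these jointly:

  - -2x - y = 7: is a linear equation tying the variables together
  - y is divisible by 4: restricts y to multiples of 4
  - x = 2 OR y = 5: forces a choice: either x = 2 or y = 5

Modular obstruction: writing y = 4y', every remaining term of the linear equation is divisible by 2, so the left side is ≡ 0 (mod 2); but the right side 7 ≡ 1 (mod 2). No integers can satisfy it.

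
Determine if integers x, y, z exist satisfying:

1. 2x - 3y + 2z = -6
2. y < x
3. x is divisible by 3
Yes

Take x = 0, y = -2, z = -6. Substituting into each constraint:
  (1) 2(0) - 3(-2) + 2(-6) = -6 ✓
  (2) -2 < 0 ✓
  (3) 0 = 3 × 0, remainder 0 ✓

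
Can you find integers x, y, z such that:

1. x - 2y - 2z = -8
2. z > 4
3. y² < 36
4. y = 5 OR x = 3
Yes

Take x = 12, y = 5, z = 5. Substituting into each constraint:
  (1) 12 - 2(5) - 2(5) = -8 ✓
  (2) 5 > 4 ✓
  (3) y² = (5)² = 25, and 25 < 36 ✓
  (4) y = 5, target 5 ✓ (first branch holds)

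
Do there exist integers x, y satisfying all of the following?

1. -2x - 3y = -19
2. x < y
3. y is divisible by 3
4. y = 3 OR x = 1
No

A contradictory subset is {-2x - 3y = -19, x < y, y = 3 OR x = 1}. No integer assignment can satisfy these jointly:

  - -2x - 3y = -19: is a linear equation tying the variables together
  - x < y: bounds one variable relative to another variable
  - y = 3 OR x = 1: forces a choice: either y = 3 or x = 1

Split on the disjunction (y = 3 OR x = 1):
  • If y = 3: the equation forces x = 5, giving (y, x) = (3, 5), which violates y > x.
  • If x = 1: with x = 1, every remaining term of the linear equation is divisible by 3, so the left side is ≡ 0 (mod 3); but the right side -17 ≡ 1 (mod 3). No integers can satisfy it.
Both branches are infeasible, so the system has no integer solution.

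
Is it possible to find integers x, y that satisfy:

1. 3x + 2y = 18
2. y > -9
Yes

Take x = 6, y = 0. Substituting into each constraint:
  (1) 3(6) + 2(0) = 18 ✓
  (2) 0 > -9 ✓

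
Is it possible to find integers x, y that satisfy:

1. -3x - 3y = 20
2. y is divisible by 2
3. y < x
No

Even the single constraint (-3x - 3y = 20) is infeasible over the integers.

  - -3x - 3y = 20: every term on the left is divisible by 3, so the LHS ≡ 0 (mod 3), but the RHS 20 is not — no integer solution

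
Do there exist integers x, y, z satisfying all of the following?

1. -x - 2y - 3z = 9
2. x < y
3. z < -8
Yes

Take x = 0, y = 9, z = -9. Substituting into each constraint:
  (1) 0 - 2(9) - 3(-9) = 9 ✓
  (2) 0 < 9 ✓
  (3) -9 < -8 ✓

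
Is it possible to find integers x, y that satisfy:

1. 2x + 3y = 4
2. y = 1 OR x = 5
Yes

Take x = 5, y = -2. Substituting into each constraint:
  (1) 2(5) + 3(-2) = 4 ✓
  (2) x = 5, target 5 ✓ (second branch holds)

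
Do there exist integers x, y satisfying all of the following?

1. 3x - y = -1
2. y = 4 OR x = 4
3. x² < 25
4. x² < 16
Yes

Take x = 1, y = 4. Substituting into each constraint:
  (1) 3(1) + (-4) = -1 ✓
  (2) y = 4, target 4 ✓ (first branch holds)
  (3) x² = (1)² = 1, and 1 < 25 ✓
  (4) x² = (1)² = 1, and 1 < 16 ✓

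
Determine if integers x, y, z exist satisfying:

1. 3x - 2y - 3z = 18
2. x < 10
Yes

Take x = 6, y = 0, z = 0. Substituting into each constraint:
  (1) 3(6) - 2(0) - 3(0) = 18 ✓
  (2) 6 < 10 ✓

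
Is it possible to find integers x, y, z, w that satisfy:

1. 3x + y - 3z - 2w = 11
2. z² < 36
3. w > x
Yes

Take x = 1, y = 0, z = -4, w = 2. Substituting into each constraint:
  (1) 3(1) + 0 - 3(-4) - 2(2) = 11 ✓
  (2) z² = (-4)² = 16, and 16 < 36 ✓
  (3) 2 > 1 ✓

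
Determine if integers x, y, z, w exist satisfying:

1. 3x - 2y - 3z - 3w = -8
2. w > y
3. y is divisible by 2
Yes

Take x = 0, y = -2, z = 5, w = -1. Substituting into each constraint:
  (1) 3(0) - 2(-2) - 3(5) - 3(-1) = -8 ✓
  (2) -1 > -2 ✓
  (3) -2 = 2 × -1, remainder 0 ✓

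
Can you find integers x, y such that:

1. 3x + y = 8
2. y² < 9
Yes

Take x = 2, y = 2. Substituting into each constraint:
  (1) 3(2) + 2 = 8 ✓
  (2) y² = (2)² = 4, and 4 < 9 ✓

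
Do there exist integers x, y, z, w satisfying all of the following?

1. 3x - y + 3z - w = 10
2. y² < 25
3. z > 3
Yes

Take x = 0, y = 0, z = 4, w = 2. Substituting into each constraint:
  (1) 3(0) + 0 + 3(4) + (-2) = 10 ✓
  (2) y² = (0)² = 0, and 0 < 25 ✓
  (3) 4 > 3 ✓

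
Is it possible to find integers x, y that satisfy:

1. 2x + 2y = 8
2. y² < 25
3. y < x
Yes

Take x = 3, y = 1. Substituting into each constraint:
  (1) 2(3) + 2(1) = 8 ✓
  (2) y² = (1)² = 1, and 1 < 25 ✓
  (3) 1 < 3 ✓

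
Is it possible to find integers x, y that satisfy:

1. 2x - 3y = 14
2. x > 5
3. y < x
Yes

Take x = 7, y = 0. Substituting into each constraint:
  (1) 2(7) - 3(0) = 14 ✓
  (2) 7 > 5 ✓
  (3) 0 < 7 ✓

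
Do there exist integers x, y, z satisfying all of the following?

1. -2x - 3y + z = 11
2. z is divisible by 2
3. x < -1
Yes

Take x = -7, y = 1, z = 0. Substituting into each constraint:
  (1) -2(-7) - 3(1) + 0 = 11 ✓
  (2) 0 = 2 × 0, remainder 0 ✓
  (3) -7 < -1 ✓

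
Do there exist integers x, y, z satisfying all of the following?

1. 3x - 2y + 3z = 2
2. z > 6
Yes

Take x = -5, y = 2, z = 7. Substituting into each constraint:
  (1) 3(-5) - 2(2) + 3(7) = 2 ✓
  (2) 7 > 6 ✓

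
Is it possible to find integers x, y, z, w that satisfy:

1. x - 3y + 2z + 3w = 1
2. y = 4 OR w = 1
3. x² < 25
Yes

Take x = 0, y = 2, z = 2, w = 1. Substituting into each constraint:
  (1) 0 - 3(2) + 2(2) + 3(1) = 1 ✓
  (2) w = 1, target 1 ✓ (second branch holds)
  (3) x² = (0)² = 0, and 0 < 25 ✓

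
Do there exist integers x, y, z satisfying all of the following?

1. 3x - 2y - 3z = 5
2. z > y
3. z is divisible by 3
Yes

Take x = 1, y = -1, z = 0. Substituting into each constraint:
  (1) 3(1) - 2(-1) - 3(0) = 5 ✓
  (2) 0 > -1 ✓
  (3) 0 = 3 × 0, remainder 0 ✓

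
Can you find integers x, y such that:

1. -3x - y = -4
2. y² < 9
Yes

Take x = 1, y = 1. Substituting into each constraint:
  (1) -3(1) + (-1) = -4 ✓
  (2) y² = (1)² = 1, and 1 < 9 ✓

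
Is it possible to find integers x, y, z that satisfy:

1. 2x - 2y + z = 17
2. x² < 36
Yes

Take x = 0, y = 0, z = 17. Substituting into each constraint:
  (1) 2(0) - 2(0) + 17 = 17 ✓
  (2) x² = (0)² = 0, and 0 < 36 ✓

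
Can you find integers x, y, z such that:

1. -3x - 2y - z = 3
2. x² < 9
Yes

Take x = 0, y = 0, z = -3. Substituting into each constraint:
  (1) -3(0) - 2(0) + 3 = 3 ✓
  (2) x² = (0)² = 0, and 0 < 9 ✓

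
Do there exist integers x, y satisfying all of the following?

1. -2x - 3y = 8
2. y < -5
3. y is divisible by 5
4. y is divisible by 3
Yes

Take x = 41, y = -30. Substituting into each constraint:
  (1) -2(41) - 3(-30) = 8 ✓
  (2) -30 < -5 ✓
  (3) -30 = 5 × -6, remainder 0 ✓
  (4) -30 = 3 × -10, remainder 0 ✓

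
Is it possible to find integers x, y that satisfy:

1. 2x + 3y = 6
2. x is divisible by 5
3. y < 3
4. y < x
Yes

Take x = 15, y = -8. Substituting into each constraint:
  (1) 2(15) + 3(-8) = 6 ✓
  (2) 15 = 5 × 3, remainder 0 ✓
  (3) -8 < 3 ✓
  (4) -8 < 15 ✓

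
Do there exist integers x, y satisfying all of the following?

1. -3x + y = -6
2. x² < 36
Yes

Take x = 2, y = 0. Substituting into each constraint:
  (1) -3(2) + 0 = -6 ✓
  (2) x² = (2)² = 4, and 4 < 36 ✓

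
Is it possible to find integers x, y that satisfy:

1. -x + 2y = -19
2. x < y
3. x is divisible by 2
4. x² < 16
No

A contradictory subset is {-x + 2y = -19, x is divisible by 2}. No integer assignment can satisfy these jointly:

  - -x + 2y = -19: is a linear equation tying the variables together
  - x is divisible by 2: restricts x to multiples of 2

Modular obstruction: writing x = 2x', every remaining term of the linear equation is divisible by 2, so the left side is ≡ 0 (mod 2); but the right side -19 ≡ 1 (mod 2). No integers can satisfy it.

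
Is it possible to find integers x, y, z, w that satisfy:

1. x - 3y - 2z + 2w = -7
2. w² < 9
Yes

Take x = 1, y = 0, z = 4, w = 0. Substituting into each constraint:
  (1) 1 - 3(0) - 2(4) + 2(0) = -7 ✓
  (2) w² = (0)² = 0, and 0 < 9 ✓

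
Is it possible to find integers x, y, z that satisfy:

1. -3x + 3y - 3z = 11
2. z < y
No

Even the single constraint (-3x + 3y - 3z = 11) is infeasible over the integers.

  - -3x + 3y - 3z = 11: every term on the left is divisible by 3, so the LHS ≡ 0 (mod 3), but the RHS 11 is not — no integer solution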